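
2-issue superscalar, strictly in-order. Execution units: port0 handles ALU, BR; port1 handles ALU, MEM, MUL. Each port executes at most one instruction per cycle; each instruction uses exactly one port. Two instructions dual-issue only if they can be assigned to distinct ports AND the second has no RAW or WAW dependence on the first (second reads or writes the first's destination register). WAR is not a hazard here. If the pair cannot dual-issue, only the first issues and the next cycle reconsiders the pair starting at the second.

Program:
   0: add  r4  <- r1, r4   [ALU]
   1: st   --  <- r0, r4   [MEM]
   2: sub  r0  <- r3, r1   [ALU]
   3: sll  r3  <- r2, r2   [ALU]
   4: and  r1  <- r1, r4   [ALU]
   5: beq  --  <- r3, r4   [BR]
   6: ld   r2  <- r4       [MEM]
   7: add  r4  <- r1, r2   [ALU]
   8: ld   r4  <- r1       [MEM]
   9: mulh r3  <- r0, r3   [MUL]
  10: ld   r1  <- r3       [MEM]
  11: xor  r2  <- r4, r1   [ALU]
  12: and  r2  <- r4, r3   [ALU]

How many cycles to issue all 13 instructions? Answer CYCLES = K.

CYCLES = 10

c0: i0 add.ALU  RAW r4
c1: i1/i2 st.MEM/sub.ALU  pair
c2: i3/i4 sll.ALU/and.ALU  pair
c3: i5/i6 beq.BR/ld.MEM  pair
c4: i7 add.ALU  WAW r4
c5: i8 ld.MEM  no-port MEM/MUL
c6: i9 mulh.MUL  no-port MUL/MEM
c7: i10 ld.MEM  RAW r1
c8: i11 xor.ALU  WAW r2
c9: i12 and.ALU  tail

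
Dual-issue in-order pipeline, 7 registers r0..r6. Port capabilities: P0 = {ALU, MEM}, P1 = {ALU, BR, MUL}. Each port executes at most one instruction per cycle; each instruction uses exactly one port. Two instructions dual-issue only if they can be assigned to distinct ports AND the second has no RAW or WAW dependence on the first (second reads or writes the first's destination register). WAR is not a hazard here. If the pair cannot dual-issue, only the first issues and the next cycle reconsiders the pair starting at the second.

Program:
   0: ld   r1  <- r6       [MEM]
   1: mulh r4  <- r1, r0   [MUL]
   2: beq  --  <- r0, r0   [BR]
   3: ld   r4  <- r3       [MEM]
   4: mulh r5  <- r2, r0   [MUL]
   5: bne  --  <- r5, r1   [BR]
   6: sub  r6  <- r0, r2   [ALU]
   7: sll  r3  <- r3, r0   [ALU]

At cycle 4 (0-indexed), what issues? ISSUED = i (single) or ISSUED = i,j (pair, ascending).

ISSUED = 5,6

c0: i0 ld.MEM  RAW r1
c1: i1 mulh.MUL  no-port MUL/BR
c2: i2+i3 beq.BR ld.MEM  pair
c3: i4 mulh.MUL  no-port MUL/BR
c4: i5+i6 bne.BR sub.ALU  pair
c5: i7 sll.ALU  tail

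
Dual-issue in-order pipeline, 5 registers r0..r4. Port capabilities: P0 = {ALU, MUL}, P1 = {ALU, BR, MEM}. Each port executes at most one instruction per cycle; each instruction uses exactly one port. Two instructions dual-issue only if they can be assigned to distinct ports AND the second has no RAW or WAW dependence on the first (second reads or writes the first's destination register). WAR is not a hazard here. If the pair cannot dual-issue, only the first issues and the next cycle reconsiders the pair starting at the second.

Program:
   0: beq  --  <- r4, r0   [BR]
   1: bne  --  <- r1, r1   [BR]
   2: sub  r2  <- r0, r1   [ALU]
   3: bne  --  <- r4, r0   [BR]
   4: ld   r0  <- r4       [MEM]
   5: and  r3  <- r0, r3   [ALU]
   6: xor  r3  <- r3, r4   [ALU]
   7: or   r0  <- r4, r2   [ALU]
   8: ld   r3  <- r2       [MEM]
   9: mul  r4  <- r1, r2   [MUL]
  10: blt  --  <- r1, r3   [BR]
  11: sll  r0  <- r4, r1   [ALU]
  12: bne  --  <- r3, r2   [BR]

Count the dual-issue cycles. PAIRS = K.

t=0 i0:beq.BR ; no-port BR/BR
t=1 i1,i2:bne.BR sub.ALU ; 2-wide
t=2 i3:bne.BR ; no-port BR/MEM
t=3 i4:ld.MEM ; RAW r0
t=4 i5:and.ALU ; RAW+WAW r3
t=5 i6,i7:xor.ALU or.ALU ; 2-wide
t=6 i8,i9:ld.MEM mul.MUL ; 2-wide
t=7 i10,i11:blt.BR sll.ALU ; 2-wide
t=8 i12:bne.BR ; tail

PAIRS = 4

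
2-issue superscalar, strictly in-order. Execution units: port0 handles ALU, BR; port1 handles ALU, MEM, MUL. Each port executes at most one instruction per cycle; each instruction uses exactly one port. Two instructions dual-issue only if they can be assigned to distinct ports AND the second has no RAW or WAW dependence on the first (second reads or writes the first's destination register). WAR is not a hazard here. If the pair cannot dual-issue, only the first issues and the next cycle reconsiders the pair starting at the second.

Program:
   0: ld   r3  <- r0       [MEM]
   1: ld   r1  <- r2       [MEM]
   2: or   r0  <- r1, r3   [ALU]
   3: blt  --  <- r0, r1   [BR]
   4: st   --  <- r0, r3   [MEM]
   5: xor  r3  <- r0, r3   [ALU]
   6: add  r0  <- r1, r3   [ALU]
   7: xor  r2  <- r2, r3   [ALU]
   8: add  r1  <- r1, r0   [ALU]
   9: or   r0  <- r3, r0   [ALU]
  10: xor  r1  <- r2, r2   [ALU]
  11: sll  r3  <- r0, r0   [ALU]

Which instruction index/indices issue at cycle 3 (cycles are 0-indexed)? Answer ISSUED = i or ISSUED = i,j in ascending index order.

ISSUED = 3,4

0. ld @i0  | no-port MEM/MEM
1. ld @i1  | RAW r1
2. or @i2  | RAW r0
3. blt st @i3+i4  | pair
4. xor @i5  | RAW r3
5. add xor @i6+i7  | pair
6. add or @i8+i9  | pair
7. xor sll @i10+i11  | pair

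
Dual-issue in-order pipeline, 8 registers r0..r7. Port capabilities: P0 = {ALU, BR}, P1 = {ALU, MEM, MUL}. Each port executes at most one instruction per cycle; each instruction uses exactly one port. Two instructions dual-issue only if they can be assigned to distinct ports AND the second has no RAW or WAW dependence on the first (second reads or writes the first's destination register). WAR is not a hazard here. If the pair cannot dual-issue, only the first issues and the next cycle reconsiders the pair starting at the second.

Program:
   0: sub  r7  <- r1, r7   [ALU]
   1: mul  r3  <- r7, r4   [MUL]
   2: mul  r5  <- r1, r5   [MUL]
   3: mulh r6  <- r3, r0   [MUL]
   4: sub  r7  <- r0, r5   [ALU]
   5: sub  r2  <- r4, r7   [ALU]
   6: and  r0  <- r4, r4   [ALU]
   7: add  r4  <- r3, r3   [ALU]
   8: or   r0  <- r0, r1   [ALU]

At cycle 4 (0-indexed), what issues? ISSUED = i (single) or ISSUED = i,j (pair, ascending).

ISSUED = 5,6

0. sub @i0  | RAW r7
1. mul @i1  | no-port MUL/MUL
2. mul @i2  | no-port MUL/MUL
3. mulh sub @i3+i4  | 2-wide
4. sub and @i5+i6  | 2-wide
5. add or @i7+i8  | 2-wide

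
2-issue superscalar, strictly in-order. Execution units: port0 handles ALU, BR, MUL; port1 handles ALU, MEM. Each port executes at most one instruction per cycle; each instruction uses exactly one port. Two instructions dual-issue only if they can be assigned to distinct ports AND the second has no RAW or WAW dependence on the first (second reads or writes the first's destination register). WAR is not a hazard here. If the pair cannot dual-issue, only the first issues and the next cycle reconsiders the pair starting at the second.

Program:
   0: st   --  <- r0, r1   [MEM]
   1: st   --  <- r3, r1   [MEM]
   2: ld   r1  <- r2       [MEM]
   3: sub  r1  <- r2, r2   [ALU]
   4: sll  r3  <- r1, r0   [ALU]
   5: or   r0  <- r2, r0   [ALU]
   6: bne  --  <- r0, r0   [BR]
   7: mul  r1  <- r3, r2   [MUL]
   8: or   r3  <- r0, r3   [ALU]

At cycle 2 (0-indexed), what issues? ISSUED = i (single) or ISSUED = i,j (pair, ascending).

ISSUED = 2

#0 head=0: st i0 no-port MEM/MEM
#1 head=1: st i1 no-port MEM/MEM
#2 head=2: ld i2 WAW r1
#3 head=3: sub i3 RAW r1
#4 head=4: sll+or i4+i5 2-wide
#5 head=6: bne i6 no-port BR/MUL
#6 head=7: mul+or i7+i8 2-wide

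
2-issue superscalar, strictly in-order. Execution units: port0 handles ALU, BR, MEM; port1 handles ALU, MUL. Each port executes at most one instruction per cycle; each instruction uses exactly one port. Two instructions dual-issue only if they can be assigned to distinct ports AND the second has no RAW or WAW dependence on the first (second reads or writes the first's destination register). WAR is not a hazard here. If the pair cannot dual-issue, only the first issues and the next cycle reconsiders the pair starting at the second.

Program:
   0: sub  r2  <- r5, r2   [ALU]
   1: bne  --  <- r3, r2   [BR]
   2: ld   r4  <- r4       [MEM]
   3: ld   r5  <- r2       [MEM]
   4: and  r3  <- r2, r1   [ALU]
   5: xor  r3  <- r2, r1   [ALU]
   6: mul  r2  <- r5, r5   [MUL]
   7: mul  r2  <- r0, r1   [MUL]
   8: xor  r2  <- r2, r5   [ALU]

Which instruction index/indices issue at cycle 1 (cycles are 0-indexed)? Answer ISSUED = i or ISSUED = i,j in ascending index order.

  cy0 -> i0 (sub.ALU) RAW r2
  cy1 -> i1 (bne.BR) no-port BR/MEM
  cy2 -> i2 (ld.MEM) no-port MEM/MEM
  cy3 -> i3&i4 (ld.MEM and.ALU) 2-wide
  cy4 -> i5&i6 (xor.ALU mul.MUL) 2-wide
  cy5 -> i7 (mul.MUL) RAW+WAW r2
  cy6 -> i8 (xor.ALU) tail

ISSUED = 1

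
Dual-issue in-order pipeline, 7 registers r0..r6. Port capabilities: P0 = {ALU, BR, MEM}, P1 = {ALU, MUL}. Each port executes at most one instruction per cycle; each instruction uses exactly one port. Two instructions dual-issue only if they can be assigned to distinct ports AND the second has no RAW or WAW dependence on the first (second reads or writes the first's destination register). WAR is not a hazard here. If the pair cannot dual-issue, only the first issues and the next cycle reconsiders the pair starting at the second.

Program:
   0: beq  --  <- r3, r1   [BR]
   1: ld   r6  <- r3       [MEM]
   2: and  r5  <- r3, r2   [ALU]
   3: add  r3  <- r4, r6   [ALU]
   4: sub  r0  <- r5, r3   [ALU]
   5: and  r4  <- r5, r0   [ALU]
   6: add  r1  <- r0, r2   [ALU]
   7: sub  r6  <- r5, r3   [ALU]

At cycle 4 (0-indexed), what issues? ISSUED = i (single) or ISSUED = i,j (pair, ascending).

0. beq.BR @i0  | no-port BR/MEM
1. ld.MEM;and.ALU @i1,i2  | dual
2. add.ALU @i3  | RAW r3
3. sub.ALU @i4  | RAW r0
4. and.ALU;add.ALU @i5,i6  | dual
5. sub.ALU @i7  | tail

ISSUED = 5,6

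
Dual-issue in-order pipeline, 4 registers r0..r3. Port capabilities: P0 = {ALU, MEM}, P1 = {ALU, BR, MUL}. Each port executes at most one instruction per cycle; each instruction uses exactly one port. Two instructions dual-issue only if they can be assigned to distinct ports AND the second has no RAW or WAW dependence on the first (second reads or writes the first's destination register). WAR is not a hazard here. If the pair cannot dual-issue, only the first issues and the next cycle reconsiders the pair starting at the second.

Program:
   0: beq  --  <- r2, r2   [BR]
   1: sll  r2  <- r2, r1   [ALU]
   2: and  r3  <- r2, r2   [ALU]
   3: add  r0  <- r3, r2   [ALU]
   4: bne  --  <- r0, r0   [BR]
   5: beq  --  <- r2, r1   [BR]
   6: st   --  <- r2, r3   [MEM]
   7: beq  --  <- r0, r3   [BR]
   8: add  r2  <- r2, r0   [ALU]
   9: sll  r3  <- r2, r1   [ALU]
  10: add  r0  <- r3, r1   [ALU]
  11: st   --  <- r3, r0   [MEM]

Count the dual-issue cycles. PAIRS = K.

0. beq+sll @i0/i1  | pair
1. and @i2  | RAW r3
2. add @i3  | RAW r0
3. bne @i4  | no-port BR/BR
4. beq+st @i5/i6  | pair
5. beq+add @i7/i8  | pair
6. sll @i9  | RAW r3
7. add @i10  | RAW r0
8. st @i11  | tail

PAIRS = 3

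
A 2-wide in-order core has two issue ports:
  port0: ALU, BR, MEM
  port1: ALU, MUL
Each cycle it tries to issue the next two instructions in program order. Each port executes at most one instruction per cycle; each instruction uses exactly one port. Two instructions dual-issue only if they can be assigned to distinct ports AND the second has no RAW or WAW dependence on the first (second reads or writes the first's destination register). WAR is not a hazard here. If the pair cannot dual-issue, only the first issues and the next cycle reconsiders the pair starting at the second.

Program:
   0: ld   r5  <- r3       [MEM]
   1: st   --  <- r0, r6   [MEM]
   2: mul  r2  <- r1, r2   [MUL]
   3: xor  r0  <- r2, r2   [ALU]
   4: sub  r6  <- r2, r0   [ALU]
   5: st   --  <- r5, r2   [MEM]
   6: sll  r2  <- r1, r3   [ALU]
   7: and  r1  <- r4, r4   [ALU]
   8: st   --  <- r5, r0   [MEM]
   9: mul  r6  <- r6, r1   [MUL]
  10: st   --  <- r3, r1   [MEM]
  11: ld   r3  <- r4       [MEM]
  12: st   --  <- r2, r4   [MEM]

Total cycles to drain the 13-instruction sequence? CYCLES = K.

t=0 i0:ld.MEM ; no-port MEM/MEM
t=1 i1+i2:st.MEM/mul.MUL ; pair
t=2 i3:xor.ALU ; RAW r0
t=3 i4+i5:sub.ALU/st.MEM ; pair
t=4 i6+i7:sll.ALU/and.ALU ; pair
t=5 i8+i9:st.MEM/mul.MUL ; pair
t=6 i10:st.MEM ; no-port MEM/MEM
t=7 i11:ld.MEM ; no-port MEM/MEM
t=8 i12:st.MEM ; tail

CYCLES = 9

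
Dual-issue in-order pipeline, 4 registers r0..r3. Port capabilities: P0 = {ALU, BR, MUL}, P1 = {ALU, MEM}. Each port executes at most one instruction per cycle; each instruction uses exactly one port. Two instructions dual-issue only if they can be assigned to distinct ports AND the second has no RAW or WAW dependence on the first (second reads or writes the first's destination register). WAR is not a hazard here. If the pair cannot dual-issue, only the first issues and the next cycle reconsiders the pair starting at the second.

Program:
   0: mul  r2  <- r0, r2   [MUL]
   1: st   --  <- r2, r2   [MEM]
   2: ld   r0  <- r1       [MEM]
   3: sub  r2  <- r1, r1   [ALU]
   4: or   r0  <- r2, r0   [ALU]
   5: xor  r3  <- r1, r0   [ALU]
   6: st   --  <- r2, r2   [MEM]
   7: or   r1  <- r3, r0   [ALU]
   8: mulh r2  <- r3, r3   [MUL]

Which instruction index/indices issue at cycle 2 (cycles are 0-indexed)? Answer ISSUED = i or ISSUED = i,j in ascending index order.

ISSUED = 2,3

#0 head=0: mul i0 RAW r2
#1 head=1: st i1 no-port MEM/MEM
#2 head=2: ld/sub i2,i3 dual
#3 head=4: or i4 RAW r0
#4 head=5: xor/st i5,i6 dual
#5 head=7: or/mulh i7,i8 dual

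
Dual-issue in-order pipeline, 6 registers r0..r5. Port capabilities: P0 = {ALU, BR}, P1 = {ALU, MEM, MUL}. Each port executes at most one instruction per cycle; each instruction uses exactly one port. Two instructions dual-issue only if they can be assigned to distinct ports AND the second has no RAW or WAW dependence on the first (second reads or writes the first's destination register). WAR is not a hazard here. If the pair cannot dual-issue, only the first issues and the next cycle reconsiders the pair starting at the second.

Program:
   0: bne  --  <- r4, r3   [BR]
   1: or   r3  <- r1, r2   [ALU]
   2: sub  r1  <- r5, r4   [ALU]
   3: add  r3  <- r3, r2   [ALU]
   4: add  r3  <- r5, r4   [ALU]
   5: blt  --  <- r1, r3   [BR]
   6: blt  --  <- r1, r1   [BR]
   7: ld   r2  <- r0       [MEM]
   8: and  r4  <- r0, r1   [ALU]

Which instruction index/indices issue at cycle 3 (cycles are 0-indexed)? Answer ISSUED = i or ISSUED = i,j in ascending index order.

ISSUED = 5

[0] i0&i1  bne.BR+or.ALU  -- dual
[1] i2&i3  sub.ALU+add.ALU  -- dual
[2] i4  add.ALU  -- RAW r3
[3] i5  blt.BR  -- no-port BR/BR
[4] i6&i7  blt.BR+ld.MEM  -- dual
[5] i8  and.ALU  -- tail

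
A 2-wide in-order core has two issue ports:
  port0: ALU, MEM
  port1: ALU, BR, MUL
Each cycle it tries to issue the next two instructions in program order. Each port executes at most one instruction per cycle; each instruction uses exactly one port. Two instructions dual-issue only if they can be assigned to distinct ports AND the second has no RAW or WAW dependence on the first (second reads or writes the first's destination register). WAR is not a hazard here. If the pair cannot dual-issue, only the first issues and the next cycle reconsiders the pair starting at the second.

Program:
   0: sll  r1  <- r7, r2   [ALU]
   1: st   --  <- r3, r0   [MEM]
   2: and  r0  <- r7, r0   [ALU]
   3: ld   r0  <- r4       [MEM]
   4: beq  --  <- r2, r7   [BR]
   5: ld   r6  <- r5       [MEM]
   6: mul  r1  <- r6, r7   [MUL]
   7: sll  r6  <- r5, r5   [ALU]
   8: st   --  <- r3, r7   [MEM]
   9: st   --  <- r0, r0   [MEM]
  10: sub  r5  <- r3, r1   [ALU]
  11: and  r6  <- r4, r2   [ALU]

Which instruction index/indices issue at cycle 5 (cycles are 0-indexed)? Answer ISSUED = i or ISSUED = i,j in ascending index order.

0. sll;st @i0/i1  | pair
1. and @i2  | WAW r0
2. ld;beq @i3/i4  | pair
3. ld @i5  | RAW r6
4. mul;sll @i6/i7  | pair
5. st @i8  | no-port MEM/MEM
6. st;sub @i9/i10  | pair
7. and @i11  | tail

ISSUED = 8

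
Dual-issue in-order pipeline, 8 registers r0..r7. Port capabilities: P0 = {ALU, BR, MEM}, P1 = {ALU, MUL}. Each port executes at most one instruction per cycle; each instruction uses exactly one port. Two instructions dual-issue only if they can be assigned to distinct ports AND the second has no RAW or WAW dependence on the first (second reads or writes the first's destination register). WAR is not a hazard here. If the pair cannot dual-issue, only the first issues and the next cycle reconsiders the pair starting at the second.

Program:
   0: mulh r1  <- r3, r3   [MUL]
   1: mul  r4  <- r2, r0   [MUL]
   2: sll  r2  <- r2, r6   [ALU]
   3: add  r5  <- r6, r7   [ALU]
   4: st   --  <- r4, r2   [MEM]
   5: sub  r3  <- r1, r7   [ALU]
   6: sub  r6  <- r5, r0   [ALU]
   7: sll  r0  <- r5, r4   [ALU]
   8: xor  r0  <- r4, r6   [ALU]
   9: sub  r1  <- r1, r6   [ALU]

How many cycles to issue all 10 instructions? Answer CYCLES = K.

CYCLES = 6

#0 head=0: mulh.MUL i0 no-port MUL/MUL
#1 head=1: mul.MUL sll.ALU i1/i2 2-wide
#2 head=3: add.ALU st.MEM i3/i4 2-wide
#3 head=5: sub.ALU sub.ALU i5/i6 2-wide
#4 head=7: sll.ALU i7 WAW r0
#5 head=8: xor.ALU sub.ALU i8/i9 2-wide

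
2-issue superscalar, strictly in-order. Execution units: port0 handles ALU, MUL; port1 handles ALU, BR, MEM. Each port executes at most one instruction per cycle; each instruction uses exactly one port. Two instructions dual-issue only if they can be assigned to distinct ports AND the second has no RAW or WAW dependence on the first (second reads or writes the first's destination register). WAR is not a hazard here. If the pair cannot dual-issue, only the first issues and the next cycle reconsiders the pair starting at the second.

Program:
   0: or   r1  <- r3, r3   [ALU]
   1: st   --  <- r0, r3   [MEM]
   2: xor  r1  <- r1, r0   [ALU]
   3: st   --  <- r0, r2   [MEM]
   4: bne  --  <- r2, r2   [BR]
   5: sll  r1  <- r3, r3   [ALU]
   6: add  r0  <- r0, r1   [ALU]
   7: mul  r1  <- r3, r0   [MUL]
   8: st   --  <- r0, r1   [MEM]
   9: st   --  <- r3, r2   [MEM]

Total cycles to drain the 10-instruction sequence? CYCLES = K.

CYCLES = 7

c0: i0,i1 or.ALU/st.MEM  dual
c1: i2,i3 xor.ALU/st.MEM  dual
c2: i4,i5 bne.BR/sll.ALU  dual
c3: i6 add.ALU  RAW r0
c4: i7 mul.MUL  RAW r1
c5: i8 st.MEM  no-port MEM/MEM
c6: i9 st.MEM  tail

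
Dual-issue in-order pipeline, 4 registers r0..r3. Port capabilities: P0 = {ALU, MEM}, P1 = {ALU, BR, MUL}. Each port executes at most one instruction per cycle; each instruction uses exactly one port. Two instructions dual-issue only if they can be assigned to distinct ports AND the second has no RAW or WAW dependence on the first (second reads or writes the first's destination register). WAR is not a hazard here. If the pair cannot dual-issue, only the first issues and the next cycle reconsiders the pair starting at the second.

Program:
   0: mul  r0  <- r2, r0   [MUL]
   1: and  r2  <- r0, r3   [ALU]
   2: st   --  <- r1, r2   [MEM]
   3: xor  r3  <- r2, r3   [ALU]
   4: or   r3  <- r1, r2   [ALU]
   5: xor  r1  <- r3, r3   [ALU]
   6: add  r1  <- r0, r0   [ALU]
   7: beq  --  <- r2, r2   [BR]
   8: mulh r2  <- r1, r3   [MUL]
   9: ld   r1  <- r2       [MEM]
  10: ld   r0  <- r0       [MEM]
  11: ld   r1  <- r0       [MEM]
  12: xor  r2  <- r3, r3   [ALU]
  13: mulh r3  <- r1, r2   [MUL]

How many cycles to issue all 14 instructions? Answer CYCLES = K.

#0 head=0: mul.MUL i0 RAW r0
#1 head=1: and.ALU i1 RAW r2
#2 head=2: st.MEM;xor.ALU i2&i3 pair
#3 head=4: or.ALU i4 RAW r3
#4 head=5: xor.ALU i5 WAW r1
#5 head=6: add.ALU;beq.BR i6&i7 pair
#6 head=8: mulh.MUL i8 RAW r2
#7 head=9: ld.MEM i9 no-port MEM/MEM
#8 head=10: ld.MEM i10 no-port MEM/MEM
#9 head=11: ld.MEM;xor.ALU i11&i12 pair
#10 head=13: mulh.MUL i13 tail

CYCLES = 11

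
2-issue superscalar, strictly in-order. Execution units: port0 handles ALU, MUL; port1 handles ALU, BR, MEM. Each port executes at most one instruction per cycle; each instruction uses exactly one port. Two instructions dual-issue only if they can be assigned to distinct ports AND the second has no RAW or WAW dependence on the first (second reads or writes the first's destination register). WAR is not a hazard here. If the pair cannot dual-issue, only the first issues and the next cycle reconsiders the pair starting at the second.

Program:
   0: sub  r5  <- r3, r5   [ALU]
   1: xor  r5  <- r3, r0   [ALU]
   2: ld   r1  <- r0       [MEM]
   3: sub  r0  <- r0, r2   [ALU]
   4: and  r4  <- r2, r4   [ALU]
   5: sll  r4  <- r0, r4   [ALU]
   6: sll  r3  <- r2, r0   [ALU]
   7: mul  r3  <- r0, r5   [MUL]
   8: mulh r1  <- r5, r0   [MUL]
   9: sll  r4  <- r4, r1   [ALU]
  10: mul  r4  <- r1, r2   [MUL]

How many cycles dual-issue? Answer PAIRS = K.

  cy0 -> i0 (sub) WAW r5
  cy1 -> i1/i2 (xor ld) dual
  cy2 -> i3/i4 (sub and) dual
  cy3 -> i5/i6 (sll sll) dual
  cy4 -> i7 (mul) no-port MUL/MUL
  cy5 -> i8 (mulh) RAW r1
  cy6 -> i9 (sll) WAW r4
  cy7 -> i10 (mul) tail

PAIRS = 3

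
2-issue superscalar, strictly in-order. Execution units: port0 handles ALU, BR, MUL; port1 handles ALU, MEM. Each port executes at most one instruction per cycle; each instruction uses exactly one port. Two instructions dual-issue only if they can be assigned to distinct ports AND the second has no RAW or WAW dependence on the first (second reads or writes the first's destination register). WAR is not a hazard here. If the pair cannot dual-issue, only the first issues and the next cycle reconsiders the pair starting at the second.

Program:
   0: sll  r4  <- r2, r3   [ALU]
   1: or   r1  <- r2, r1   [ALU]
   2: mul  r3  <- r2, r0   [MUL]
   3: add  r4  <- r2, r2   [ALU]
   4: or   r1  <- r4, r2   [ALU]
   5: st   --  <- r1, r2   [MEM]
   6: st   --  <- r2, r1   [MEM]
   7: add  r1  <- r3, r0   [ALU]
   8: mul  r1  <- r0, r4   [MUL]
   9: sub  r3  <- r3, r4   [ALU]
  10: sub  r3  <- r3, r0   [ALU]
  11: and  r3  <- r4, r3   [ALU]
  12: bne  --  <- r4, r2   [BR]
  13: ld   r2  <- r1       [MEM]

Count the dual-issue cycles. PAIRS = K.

PAIRS = 5

c0: i0/i1 sll.ALU or.ALU  2-wide
c1: i2/i3 mul.MUL add.ALU  2-wide
c2: i4 or.ALU  RAW r1
c3: i5 st.MEM  no-port MEM/MEM
c4: i6/i7 st.MEM add.ALU  2-wide
c5: i8/i9 mul.MUL sub.ALU  2-wide
c6: i10 sub.ALU  RAW+WAW r3
c7: i11/i12 and.ALU bne.BR  2-wide
c8: i13 ld.MEM  tail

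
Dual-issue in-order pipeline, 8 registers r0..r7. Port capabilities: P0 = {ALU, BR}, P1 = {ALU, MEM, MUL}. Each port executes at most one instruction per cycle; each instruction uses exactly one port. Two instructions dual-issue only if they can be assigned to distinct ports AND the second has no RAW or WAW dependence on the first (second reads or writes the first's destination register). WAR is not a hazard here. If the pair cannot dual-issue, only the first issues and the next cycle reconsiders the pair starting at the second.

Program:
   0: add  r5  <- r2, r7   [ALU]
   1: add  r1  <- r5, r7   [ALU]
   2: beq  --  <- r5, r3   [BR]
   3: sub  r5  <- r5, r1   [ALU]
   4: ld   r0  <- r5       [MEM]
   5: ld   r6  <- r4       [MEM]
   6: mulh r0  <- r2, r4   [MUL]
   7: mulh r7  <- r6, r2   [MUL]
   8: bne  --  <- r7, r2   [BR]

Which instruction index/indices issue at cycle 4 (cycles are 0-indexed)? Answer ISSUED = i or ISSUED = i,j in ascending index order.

ISSUED = 5

c0: i0 add.ALU  RAW r5
c1: i1/i2 add.ALU/beq.BR  pair
c2: i3 sub.ALU  RAW r5
c3: i4 ld.MEM  no-port MEM/MEM
c4: i5 ld.MEM  no-port MEM/MUL
c5: i6 mulh.MUL  no-port MUL/MUL
c6: i7 mulh.MUL  RAW r7
c7: i8 bne.BR  tail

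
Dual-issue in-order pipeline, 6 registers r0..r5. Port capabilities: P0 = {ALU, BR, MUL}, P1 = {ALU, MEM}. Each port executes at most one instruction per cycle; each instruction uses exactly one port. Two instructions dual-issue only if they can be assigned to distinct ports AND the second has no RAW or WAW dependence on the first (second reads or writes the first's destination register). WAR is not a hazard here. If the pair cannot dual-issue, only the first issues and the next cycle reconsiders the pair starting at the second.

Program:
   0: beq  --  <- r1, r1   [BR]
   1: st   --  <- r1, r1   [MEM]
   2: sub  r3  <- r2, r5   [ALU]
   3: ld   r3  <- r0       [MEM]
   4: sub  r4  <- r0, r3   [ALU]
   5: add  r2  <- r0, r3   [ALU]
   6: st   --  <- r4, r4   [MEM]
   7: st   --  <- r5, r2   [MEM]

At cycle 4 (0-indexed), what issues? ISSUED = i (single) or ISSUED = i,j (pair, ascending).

ISSUED = 6

t=0 i0/i1:beq+st ; pair
t=1 i2:sub ; WAW r3
t=2 i3:ld ; RAW r3
t=3 i4/i5:sub+add ; pair
t=4 i6:st ; no-port MEM/MEM
t=5 i7:st ; tail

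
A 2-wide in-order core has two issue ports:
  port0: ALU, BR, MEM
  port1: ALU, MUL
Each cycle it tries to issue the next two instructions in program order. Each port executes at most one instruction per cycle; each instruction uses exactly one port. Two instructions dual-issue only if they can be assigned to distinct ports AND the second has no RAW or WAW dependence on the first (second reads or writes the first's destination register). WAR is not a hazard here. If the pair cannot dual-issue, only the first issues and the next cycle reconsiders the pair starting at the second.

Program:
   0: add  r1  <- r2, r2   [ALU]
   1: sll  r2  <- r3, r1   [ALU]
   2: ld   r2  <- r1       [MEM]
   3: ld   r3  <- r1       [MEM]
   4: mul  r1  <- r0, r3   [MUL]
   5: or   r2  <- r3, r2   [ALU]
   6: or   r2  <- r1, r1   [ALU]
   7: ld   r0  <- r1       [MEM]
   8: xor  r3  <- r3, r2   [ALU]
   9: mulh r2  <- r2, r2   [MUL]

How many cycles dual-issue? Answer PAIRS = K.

t=0 i0:add.ALU ; RAW r1
t=1 i1:sll.ALU ; WAW r2
t=2 i2:ld.MEM ; no-port MEM/MEM
t=3 i3:ld.MEM ; RAW r3
t=4 i4/i5:mul.MUL/or.ALU ; 2-wide
t=5 i6/i7:or.ALU/ld.MEM ; 2-wide
t=6 i8/i9:xor.ALU/mulh.MUL ; 2-wide

PAIRS = 3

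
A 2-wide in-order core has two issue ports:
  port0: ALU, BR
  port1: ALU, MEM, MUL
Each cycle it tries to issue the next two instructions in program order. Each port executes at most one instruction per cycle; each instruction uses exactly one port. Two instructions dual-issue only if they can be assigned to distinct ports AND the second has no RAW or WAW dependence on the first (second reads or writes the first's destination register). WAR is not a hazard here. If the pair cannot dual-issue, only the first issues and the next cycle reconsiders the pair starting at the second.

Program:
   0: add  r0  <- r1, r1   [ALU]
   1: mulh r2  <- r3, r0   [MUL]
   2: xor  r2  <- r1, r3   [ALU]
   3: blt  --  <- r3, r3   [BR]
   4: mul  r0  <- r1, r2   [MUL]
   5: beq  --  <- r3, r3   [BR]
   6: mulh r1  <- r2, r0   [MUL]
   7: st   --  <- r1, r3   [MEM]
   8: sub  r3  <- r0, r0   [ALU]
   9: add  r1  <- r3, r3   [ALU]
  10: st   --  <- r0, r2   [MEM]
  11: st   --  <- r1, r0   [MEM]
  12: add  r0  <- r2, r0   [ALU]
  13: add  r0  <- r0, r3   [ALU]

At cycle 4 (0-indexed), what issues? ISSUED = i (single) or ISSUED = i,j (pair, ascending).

ISSUED = 6

  cy0 -> i0 (add.ALU) RAW r0
  cy1 -> i1 (mulh.MUL) WAW r2
  cy2 -> i2+i3 (xor.ALU/blt.BR) 2-wide
  cy3 -> i4+i5 (mul.MUL/beq.BR) 2-wide
  cy4 -> i6 (mulh.MUL) no-port MUL/MEM
  cy5 -> i7+i8 (st.MEM/sub.ALU) 2-wide
  cy6 -> i9+i10 (add.ALU/st.MEM) 2-wide
  cy7 -> i11+i12 (st.MEM/add.ALU) 2-wide
  cy8 -> i13 (add.ALU) tail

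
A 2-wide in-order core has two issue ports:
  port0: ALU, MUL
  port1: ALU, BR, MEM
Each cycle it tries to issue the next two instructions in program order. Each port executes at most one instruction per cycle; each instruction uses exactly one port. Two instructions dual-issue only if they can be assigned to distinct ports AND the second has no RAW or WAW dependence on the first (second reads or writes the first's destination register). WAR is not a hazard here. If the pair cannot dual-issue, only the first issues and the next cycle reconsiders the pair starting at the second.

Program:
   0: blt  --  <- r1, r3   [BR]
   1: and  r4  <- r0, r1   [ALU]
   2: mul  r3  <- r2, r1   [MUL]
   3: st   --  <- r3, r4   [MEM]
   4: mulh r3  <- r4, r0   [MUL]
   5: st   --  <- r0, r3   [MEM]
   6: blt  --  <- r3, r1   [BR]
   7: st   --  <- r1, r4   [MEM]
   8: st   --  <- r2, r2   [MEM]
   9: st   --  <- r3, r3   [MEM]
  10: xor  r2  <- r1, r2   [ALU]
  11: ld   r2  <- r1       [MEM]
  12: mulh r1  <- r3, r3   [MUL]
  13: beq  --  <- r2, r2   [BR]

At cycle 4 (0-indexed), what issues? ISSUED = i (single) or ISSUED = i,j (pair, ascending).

ISSUED = 6

[0] i0+i1  blt and  -- 2-wide
[1] i2  mul  -- RAW r3
[2] i3+i4  st mulh  -- 2-wide
[3] i5  st  -- no-port MEM/BR
[4] i6  blt  -- no-port BR/MEM
[5] i7  st  -- no-port MEM/MEM
[6] i8  st  -- no-port MEM/MEM
[7] i9+i10  st xor  -- 2-wide
[8] i11+i12  ld mulh  -- 2-wide
[9] i13  beq  -- tail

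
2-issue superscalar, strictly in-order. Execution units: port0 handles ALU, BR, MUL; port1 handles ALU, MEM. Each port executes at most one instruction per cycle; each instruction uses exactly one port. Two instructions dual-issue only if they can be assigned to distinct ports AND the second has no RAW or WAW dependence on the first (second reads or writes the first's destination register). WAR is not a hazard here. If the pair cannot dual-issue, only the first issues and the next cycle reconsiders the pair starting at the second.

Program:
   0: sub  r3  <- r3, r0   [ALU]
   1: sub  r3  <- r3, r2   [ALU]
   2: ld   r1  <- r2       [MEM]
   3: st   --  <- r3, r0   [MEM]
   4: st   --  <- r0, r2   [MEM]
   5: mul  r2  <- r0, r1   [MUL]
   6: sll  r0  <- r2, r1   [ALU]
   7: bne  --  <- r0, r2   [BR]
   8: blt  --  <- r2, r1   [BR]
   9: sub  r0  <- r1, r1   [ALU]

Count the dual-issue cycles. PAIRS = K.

#0 head=0: sub.ALU i0 RAW+WAW r3
#1 head=1: sub.ALU;ld.MEM i1&i2 pair
#2 head=3: st.MEM i3 no-port MEM/MEM
#3 head=4: st.MEM;mul.MUL i4&i5 pair
#4 head=6: sll.ALU i6 RAW r0
#5 head=7: bne.BR i7 no-port BR/BR
#6 head=8: blt.BR;sub.ALU i8&i9 pair

PAIRS = 3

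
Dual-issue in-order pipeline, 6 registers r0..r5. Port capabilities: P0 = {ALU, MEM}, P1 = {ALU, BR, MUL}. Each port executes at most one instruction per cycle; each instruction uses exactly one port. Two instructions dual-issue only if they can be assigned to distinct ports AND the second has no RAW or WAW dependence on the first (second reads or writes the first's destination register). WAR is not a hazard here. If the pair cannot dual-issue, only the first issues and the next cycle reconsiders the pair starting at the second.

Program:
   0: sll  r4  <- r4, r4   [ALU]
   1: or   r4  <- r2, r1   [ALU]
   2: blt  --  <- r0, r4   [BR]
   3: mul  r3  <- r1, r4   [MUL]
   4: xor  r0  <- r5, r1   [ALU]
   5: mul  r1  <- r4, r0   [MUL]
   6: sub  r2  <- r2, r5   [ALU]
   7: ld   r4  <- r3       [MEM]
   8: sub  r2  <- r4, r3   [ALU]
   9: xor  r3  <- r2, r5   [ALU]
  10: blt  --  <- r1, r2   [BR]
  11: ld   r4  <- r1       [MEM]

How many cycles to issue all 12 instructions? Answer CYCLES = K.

CYCLES = 9

c0: i0 sll.ALU  WAW r4
c1: i1 or.ALU  RAW r4
c2: i2 blt.BR  no-port BR/MUL
c3: i3&i4 mul.MUL/xor.ALU  dual
c4: i5&i6 mul.MUL/sub.ALU  dual
c5: i7 ld.MEM  RAW r4
c6: i8 sub.ALU  RAW r2
c7: i9&i10 xor.ALU/blt.BR  dual
c8: i11 ld.MEM  tail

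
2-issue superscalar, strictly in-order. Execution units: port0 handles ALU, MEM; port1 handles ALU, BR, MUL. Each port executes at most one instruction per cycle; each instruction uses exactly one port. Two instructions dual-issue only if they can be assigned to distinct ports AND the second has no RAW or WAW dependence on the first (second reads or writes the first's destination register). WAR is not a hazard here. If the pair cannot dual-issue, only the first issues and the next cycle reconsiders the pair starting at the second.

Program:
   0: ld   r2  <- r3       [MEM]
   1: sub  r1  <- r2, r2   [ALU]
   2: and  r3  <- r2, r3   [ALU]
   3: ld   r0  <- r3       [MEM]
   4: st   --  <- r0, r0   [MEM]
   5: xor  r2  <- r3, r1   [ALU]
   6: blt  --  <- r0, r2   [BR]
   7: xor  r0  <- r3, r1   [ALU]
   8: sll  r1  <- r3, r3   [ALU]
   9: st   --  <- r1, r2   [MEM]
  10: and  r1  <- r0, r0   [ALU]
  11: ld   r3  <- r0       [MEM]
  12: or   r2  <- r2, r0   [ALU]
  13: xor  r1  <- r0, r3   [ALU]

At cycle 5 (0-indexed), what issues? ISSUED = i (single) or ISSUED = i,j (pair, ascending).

ISSUED = 8

t=0 i0:ld ; RAW r2
t=1 i1+i2:sub;and ; pair
t=2 i3:ld ; no-port MEM/MEM
t=3 i4+i5:st;xor ; pair
t=4 i6+i7:blt;xor ; pair
t=5 i8:sll ; RAW r1
t=6 i9+i10:st;and ; pair
t=7 i11+i12:ld;or ; pair
t=8 i13:xor ; tail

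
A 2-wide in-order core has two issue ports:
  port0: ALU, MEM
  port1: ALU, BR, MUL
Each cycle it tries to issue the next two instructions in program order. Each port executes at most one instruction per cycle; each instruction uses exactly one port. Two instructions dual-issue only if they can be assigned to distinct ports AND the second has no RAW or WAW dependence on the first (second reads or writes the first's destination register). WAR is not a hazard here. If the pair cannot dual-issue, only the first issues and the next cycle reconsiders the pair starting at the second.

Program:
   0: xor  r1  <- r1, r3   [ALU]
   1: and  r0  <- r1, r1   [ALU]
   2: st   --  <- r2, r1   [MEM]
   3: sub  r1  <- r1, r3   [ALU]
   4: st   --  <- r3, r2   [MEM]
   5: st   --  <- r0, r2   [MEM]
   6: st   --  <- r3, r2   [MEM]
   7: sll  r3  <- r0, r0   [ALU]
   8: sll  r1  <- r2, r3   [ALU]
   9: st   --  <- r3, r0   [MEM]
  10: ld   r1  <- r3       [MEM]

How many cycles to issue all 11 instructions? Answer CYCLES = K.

CYCLES = 7

c0: i0 xor.ALU  RAW r1
c1: i1+i2 and.ALU;st.MEM  dual
c2: i3+i4 sub.ALU;st.MEM  dual
c3: i5 st.MEM  no-port MEM/MEM
c4: i6+i7 st.MEM;sll.ALU  dual
c5: i8+i9 sll.ALU;st.MEM  dual
c6: i10 ld.MEM  tail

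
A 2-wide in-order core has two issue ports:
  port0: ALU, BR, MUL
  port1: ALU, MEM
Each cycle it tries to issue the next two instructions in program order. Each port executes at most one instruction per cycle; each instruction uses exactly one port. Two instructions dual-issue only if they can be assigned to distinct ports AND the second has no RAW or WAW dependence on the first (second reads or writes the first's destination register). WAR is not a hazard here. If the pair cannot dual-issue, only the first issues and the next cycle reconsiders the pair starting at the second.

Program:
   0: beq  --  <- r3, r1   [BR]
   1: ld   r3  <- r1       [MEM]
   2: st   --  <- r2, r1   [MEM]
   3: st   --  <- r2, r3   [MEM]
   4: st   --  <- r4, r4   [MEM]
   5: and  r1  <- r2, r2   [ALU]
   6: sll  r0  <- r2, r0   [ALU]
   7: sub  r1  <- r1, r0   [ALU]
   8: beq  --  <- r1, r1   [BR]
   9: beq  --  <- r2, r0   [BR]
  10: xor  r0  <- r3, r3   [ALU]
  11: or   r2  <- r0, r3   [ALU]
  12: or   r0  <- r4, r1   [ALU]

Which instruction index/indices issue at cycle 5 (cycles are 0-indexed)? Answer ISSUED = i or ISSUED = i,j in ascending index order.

  cy0 -> i0,i1 (beq;ld) 2-wide
  cy1 -> i2 (st) no-port MEM/MEM
  cy2 -> i3 (st) no-port MEM/MEM
  cy3 -> i4,i5 (st;and) 2-wide
  cy4 -> i6 (sll) RAW r0
  cy5 -> i7 (sub) RAW r1
  cy6 -> i8 (beq) no-port BR/BR
  cy7 -> i9,i10 (beq;xor) 2-wide
  cy8 -> i11,i12 (or;or) 2-wide

ISSUED = 7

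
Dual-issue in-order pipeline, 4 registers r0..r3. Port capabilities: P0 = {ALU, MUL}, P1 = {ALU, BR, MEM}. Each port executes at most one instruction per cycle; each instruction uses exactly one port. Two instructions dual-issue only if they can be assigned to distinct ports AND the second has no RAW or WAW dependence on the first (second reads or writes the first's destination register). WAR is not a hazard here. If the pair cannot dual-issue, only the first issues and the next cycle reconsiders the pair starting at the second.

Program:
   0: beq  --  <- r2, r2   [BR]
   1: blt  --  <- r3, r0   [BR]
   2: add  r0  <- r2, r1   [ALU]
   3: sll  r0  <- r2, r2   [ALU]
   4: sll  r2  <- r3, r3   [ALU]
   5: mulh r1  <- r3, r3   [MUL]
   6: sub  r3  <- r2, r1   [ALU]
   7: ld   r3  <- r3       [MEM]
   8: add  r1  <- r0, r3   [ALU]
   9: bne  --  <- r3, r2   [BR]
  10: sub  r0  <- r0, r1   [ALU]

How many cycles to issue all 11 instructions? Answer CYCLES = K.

CYCLES = 8

  cy0 -> i0 (beq.BR) no-port BR/BR
  cy1 -> i1&i2 (blt.BR add.ALU) pair
  cy2 -> i3&i4 (sll.ALU sll.ALU) pair
  cy3 -> i5 (mulh.MUL) RAW r1
  cy4 -> i6 (sub.ALU) RAW+WAW r3
  cy5 -> i7 (ld.MEM) RAW r3
  cy6 -> i8&i9 (add.ALU bne.BR) pair
  cy7 -> i10 (sub.ALU) tail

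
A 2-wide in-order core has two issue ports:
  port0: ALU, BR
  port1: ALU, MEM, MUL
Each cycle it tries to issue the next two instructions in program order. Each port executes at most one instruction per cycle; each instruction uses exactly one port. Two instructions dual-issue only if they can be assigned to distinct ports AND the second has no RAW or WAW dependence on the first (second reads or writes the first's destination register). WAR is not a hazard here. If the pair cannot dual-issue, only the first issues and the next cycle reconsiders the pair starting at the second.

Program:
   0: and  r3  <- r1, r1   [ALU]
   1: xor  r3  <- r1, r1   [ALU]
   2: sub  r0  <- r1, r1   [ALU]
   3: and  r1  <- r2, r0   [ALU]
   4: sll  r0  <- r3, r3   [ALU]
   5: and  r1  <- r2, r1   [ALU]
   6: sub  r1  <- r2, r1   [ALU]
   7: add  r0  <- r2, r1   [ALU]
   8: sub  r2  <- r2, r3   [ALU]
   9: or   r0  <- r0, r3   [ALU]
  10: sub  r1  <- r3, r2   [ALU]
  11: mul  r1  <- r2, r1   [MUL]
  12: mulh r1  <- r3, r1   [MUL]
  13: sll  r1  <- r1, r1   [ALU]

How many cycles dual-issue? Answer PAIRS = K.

0. and @i0  | WAW r3
1. xor sub @i1+i2  | 2-wide
2. and sll @i3+i4  | 2-wide
3. and @i5  | RAW+WAW r1
4. sub @i6  | RAW r1
5. add sub @i7+i8  | 2-wide
6. or sub @i9+i10  | 2-wide
7. mul @i11  | no-port MUL/MUL
8. mulh @i12  | RAW+WAW r1
9. sll @i13  | tail

PAIRS = 4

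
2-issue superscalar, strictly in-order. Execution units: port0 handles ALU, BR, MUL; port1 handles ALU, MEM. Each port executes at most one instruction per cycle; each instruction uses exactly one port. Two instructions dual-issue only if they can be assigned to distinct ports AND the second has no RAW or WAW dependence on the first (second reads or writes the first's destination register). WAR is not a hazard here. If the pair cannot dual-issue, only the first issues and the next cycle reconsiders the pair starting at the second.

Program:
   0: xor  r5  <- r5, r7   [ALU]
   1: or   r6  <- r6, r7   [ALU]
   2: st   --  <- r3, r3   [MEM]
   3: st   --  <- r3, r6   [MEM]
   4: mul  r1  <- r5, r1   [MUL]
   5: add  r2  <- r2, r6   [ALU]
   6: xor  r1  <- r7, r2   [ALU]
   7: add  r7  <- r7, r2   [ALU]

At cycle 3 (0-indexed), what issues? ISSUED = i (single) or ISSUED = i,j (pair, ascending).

[0] i0+i1  xor.ALU/or.ALU  -- 2-wide
[1] i2  st.MEM  -- no-port MEM/MEM
[2] i3+i4  st.MEM/mul.MUL  -- 2-wide
[3] i5  add.ALU  -- RAW r2
[4] i6+i7  xor.ALU/add.ALU  -- 2-wide

ISSUED = 5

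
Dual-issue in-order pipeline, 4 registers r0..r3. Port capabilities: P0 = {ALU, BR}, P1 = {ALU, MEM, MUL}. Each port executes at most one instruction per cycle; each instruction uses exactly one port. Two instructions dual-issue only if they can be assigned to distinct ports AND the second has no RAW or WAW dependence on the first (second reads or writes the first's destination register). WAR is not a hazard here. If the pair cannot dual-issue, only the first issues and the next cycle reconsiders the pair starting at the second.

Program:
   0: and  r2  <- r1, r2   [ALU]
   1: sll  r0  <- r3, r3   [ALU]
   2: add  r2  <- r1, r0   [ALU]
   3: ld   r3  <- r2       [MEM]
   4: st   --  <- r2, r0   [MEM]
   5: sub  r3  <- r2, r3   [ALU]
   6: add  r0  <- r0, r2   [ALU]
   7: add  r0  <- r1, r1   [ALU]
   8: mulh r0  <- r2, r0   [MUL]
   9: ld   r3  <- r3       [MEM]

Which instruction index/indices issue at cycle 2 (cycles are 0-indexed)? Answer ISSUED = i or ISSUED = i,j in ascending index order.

c0: i0,i1 and.ALU;sll.ALU  2-wide
c1: i2 add.ALU  RAW r2
c2: i3 ld.MEM  no-port MEM/MEM
c3: i4,i5 st.MEM;sub.ALU  2-wide
c4: i6 add.ALU  WAW r0
c5: i7 add.ALU  RAW+WAW r0
c6: i8 mulh.MUL  no-port MUL/MEM
c7: i9 ld.MEM  tail

ISSUED = 3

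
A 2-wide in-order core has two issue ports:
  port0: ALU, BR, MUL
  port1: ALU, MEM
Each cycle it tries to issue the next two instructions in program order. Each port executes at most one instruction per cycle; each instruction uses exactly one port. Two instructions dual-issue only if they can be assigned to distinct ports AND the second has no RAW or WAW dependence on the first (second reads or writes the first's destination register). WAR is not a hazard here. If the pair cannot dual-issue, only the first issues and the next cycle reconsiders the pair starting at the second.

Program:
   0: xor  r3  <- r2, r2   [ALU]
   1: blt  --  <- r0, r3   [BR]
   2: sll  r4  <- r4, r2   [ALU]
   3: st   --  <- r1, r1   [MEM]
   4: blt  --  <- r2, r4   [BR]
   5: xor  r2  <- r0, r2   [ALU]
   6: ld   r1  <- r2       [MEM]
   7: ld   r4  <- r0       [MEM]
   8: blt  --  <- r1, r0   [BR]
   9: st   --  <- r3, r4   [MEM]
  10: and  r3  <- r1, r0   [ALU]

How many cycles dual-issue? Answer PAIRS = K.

PAIRS = 4

0. xor @i0  | RAW r3
1. blt/sll @i1/i2  | 2-wide
2. st/blt @i3/i4  | 2-wide
3. xor @i5  | RAW r2
4. ld @i6  | no-port MEM/MEM
5. ld/blt @i7/i8  | 2-wide
6. st/and @i9/i10  | 2-wide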